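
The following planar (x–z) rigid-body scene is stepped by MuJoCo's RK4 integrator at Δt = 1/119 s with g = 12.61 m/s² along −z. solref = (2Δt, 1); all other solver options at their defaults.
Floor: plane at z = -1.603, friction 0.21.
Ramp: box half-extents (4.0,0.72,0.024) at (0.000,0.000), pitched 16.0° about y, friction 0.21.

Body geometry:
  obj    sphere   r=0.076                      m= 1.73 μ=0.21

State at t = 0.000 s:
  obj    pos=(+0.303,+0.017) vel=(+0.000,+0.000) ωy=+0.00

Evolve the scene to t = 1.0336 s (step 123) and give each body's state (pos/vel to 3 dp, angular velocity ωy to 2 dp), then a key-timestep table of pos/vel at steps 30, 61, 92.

State at t = 1.0336 s:
  obj    pos=(+1.578,-0.348) vel=(+2.467,-0.707) ωy=+33.76

Key-timestep trajectory:
   step    t(s)  obj.x    obj.z    obj.vx   obj.vz 
     30  0.2521   +0.379  -0.005  +0.602  -0.173
     61  0.5126   +0.617  -0.073  +1.224  -0.351
     92  0.7731   +1.016  -0.187  +1.845  -0.529


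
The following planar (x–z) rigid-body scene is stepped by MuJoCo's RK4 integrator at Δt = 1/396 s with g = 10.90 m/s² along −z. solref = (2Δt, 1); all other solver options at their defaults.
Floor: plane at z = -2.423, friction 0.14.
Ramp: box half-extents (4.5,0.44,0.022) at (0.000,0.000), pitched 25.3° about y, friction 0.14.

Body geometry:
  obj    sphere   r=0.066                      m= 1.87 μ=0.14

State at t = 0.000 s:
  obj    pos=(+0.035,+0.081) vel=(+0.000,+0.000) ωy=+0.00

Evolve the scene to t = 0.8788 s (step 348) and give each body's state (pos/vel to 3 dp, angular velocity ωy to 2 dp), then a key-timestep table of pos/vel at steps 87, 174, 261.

State at t = 0.8788 s:
  obj    pos=(+1.197,-0.468) vel=(+2.644,-1.250) ωy=+44.29

Key-timestep trajectory:
   step    t(s)  obj.x    obj.z    obj.vx   obj.vz 
     87  0.2197   +0.108  +0.046  +0.661  -0.312
    174  0.4394   +0.325  -0.056  +1.322  -0.625
    261  0.6591   +0.688  -0.228  +1.983  -0.937


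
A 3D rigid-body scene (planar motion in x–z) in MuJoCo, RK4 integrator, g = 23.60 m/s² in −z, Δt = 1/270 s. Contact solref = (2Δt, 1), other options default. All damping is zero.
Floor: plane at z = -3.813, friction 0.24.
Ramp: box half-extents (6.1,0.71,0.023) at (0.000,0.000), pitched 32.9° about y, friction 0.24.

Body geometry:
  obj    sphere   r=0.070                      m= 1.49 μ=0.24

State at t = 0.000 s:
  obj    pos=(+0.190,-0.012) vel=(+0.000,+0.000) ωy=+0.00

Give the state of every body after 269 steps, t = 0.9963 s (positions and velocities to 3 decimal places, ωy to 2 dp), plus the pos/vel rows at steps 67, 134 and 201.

State at t = 0.9963 s:
  obj    pos=(+4.006,-2.481) vel=(+7.660,-4.955) ωy=+130.29

Key-timestep trajectory:
   step    t(s)  obj.x    obj.z    obj.vx   obj.vz 
     67  0.2481   +0.427  -0.165  +1.908  -1.235
    134  0.4963   +1.137  -0.625  +3.816  -2.469
    201  0.7444   +2.321  -1.391  +5.724  -3.703


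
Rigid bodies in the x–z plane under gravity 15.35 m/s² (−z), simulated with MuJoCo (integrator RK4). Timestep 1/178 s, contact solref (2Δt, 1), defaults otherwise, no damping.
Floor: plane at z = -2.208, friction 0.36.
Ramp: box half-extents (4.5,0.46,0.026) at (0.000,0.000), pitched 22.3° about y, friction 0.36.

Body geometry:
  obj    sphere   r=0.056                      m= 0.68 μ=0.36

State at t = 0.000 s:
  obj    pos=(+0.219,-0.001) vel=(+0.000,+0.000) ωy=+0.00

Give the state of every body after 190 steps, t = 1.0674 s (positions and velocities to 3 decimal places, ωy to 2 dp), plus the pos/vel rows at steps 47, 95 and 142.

State at t = 1.0674 s:
  obj    pos=(+2.412,-0.901) vel=(+4.109,-1.685) ωy=+79.29

Key-timestep trajectory:
   step    t(s)  obj.x    obj.z    obj.vx   obj.vz 
     47  0.2640   +0.353  -0.056  +1.017  -0.417
     95  0.5337   +0.767  -0.226  +2.054  -0.843
    142  0.7978   +1.444  -0.504  +3.071  -1.259


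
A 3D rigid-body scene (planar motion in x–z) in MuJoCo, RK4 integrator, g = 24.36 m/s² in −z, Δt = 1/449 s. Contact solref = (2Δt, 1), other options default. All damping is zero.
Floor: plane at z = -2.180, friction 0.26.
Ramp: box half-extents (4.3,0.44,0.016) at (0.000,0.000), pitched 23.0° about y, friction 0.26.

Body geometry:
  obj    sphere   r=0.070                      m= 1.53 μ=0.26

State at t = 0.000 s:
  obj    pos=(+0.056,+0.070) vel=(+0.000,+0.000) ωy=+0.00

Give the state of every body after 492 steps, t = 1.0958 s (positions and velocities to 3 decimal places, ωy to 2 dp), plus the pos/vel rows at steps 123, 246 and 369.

State at t = 1.0958 s:
  obj    pos=(+3.813,-1.525) vel=(+6.858,-2.911) ωy=+106.42

Key-timestep trajectory:
   step    t(s)  obj.x    obj.z    obj.vx   obj.vz 
    123  0.2739   +0.291  -0.030  +1.715  -0.728
    246  0.5479   +0.995  -0.329  +3.429  -1.455
    369  0.8218   +2.169  -0.827  +5.143  -2.183


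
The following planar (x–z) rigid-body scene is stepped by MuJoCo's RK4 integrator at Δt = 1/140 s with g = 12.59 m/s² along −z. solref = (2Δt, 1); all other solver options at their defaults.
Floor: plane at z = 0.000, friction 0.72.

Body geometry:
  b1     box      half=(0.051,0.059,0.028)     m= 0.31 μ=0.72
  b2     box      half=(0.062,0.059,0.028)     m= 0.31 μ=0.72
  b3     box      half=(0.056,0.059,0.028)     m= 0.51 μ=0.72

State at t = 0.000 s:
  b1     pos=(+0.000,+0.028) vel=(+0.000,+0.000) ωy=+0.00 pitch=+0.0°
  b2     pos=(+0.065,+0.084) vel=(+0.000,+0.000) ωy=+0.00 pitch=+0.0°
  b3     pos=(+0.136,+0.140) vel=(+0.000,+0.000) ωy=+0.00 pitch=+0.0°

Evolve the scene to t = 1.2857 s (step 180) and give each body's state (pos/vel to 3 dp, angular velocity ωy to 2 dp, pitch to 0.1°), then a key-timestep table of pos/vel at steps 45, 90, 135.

State at t = 1.2857 s:
  b1     pos=(-0.002,+0.028) vel=(-0.001,+0.000) ωy=+0.00 pitch=+0.0°
  b2     pos=(+0.079,+0.065) vel=(+0.000,+0.000) ωy=-0.01 pitch=+47.8°
  b3     pos=(+0.171,+0.058) vel=(+0.000,+0.000) ωy=-0.01 pitch=+40.4°

Key-timestep trajectory:
   step    t(s)  b1.x    b1.z    b1.vx   b1.vz   b2.x    b2.z    b2.vx   b2.vz   b3.x    b3.z    b3.vx   b3.vz 
     45  0.3214   -0.001  +0.028  +0.000  +0.004   +0.079  +0.065  +0.005  +0.004   +0.170  +0.058  +0.004  +0.001
     90  0.6429   -0.001  +0.028  -0.001  +0.000   +0.079  +0.065  +0.000  +0.000   +0.170  +0.058  +0.000  +0.000
    135  0.9643   -0.001  +0.028  -0.001  +0.000   +0.079  +0.065  +0.000  +0.000   +0.170  +0.058  +0.000  +0.000


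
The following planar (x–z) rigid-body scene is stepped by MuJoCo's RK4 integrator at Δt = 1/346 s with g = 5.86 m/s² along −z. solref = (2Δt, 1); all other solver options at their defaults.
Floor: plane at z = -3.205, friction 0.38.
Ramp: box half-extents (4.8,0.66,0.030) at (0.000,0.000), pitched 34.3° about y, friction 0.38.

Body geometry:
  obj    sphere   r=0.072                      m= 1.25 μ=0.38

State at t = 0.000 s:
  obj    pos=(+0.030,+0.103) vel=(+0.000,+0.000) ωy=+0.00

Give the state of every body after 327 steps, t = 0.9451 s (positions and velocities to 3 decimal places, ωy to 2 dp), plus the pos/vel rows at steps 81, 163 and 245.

State at t = 0.9451 s:
  obj    pos=(+0.900,-0.491) vel=(+1.842,-1.256) ωy=+30.96

Key-timestep trajectory:
   step    t(s)  obj.x    obj.z    obj.vx   obj.vz 
     81  0.2341   +0.083  +0.067  +0.456  -0.311
    163  0.4711   +0.246  -0.045  +0.918  -0.626
    245  0.7081   +0.519  -0.230  +1.380  -0.941


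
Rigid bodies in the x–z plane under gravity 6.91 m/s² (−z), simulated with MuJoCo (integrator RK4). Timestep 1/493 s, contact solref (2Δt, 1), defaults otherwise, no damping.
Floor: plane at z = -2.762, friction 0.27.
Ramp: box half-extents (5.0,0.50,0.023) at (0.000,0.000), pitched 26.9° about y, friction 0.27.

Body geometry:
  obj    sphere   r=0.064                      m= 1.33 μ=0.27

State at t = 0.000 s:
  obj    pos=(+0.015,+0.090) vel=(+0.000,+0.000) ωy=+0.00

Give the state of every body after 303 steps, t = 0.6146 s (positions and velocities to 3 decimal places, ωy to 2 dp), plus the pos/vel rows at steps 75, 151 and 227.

State at t = 0.6146 s:
  obj    pos=(+0.391,-0.101) vel=(+1.224,-0.621) ωy=+21.44

Key-timestep trajectory:
   step    t(s)  obj.x    obj.z    obj.vx   obj.vz 
     75  0.1521   +0.038  +0.078  +0.303  -0.154
    151  0.3063   +0.108  +0.043  +0.610  -0.309
    227  0.4604   +0.226  -0.017  +0.917  -0.465


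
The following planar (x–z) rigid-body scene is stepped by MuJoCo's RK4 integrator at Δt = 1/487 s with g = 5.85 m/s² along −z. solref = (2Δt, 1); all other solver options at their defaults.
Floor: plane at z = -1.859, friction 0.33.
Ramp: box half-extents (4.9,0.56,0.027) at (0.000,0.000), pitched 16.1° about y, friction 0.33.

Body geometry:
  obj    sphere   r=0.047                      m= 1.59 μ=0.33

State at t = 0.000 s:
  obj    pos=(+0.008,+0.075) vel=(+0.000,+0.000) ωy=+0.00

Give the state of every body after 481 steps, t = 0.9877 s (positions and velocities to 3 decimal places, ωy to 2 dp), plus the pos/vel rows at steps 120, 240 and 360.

State at t = 0.9877 s:
  obj    pos=(+0.551,-0.082) vel=(+1.100,-0.317) ωy=+24.35

Key-timestep trajectory:
   step    t(s)  obj.x    obj.z    obj.vx   obj.vz 
    120  0.2464   +0.042  +0.065  +0.274  -0.079
    240  0.4928   +0.143  +0.036  +0.549  -0.158
    360  0.7392   +0.312  -0.013  +0.823  -0.238


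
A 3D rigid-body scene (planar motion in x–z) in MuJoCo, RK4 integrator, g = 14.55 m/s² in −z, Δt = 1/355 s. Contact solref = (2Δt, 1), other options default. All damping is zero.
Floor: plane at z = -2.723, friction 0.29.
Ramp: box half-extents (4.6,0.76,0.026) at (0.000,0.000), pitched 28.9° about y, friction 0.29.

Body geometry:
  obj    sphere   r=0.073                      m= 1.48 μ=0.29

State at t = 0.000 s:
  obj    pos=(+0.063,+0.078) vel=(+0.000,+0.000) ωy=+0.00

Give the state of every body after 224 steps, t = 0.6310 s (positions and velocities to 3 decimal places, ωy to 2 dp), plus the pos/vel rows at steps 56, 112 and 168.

State at t = 0.6310 s:
  obj    pos=(+0.939,-0.405) vel=(+2.775,-1.532) ωy=+43.41

Key-timestep trajectory:
   step    t(s)  obj.x    obj.z    obj.vx   obj.vz 
     56  0.1577   +0.118  +0.048  +0.694  -0.383
    112  0.3155   +0.282  -0.043  +1.387  -0.766
    168  0.4732   +0.556  -0.194  +2.081  -1.149


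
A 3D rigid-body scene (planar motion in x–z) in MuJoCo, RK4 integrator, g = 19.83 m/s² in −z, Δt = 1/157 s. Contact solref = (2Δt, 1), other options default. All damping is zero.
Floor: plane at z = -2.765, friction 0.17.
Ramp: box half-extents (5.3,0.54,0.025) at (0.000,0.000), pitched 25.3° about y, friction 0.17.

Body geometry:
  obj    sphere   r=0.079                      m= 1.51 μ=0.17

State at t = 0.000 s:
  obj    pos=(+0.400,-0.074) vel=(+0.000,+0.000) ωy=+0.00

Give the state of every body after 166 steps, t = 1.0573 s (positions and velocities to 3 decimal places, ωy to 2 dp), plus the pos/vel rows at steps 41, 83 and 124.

State at t = 1.0573 s:
  obj    pos=(+3.460,-1.520) vel=(+5.787,-2.735) ωy=+80.99

Key-timestep trajectory:
   step    t(s)  obj.x    obj.z    obj.vx   obj.vz 
     41  0.2611   +0.587  -0.162  +1.430  -0.676
     83  0.5287   +1.165  -0.436  +2.894  -1.368
    124  0.7898   +2.107  -0.881  +4.323  -2.043


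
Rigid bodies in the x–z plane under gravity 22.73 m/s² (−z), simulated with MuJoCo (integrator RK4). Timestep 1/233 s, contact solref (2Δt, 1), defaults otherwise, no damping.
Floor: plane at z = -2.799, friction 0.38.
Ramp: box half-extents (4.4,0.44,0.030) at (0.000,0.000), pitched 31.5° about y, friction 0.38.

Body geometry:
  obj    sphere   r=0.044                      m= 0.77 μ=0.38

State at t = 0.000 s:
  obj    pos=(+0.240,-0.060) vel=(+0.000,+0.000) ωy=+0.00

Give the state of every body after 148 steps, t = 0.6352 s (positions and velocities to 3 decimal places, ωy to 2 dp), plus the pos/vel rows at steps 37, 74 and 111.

State at t = 0.6352 s:
  obj    pos=(+1.699,-0.954) vel=(+4.594,-2.815) ωy=+122.44

Key-timestep trajectory:
   step    t(s)  obj.x    obj.z    obj.vx   obj.vz 
     37  0.1588   +0.331  -0.116  +1.149  -0.704
     74  0.3176   +0.605  -0.284  +2.297  -1.408
    111  0.4764   +1.061  -0.563  +3.446  -2.112


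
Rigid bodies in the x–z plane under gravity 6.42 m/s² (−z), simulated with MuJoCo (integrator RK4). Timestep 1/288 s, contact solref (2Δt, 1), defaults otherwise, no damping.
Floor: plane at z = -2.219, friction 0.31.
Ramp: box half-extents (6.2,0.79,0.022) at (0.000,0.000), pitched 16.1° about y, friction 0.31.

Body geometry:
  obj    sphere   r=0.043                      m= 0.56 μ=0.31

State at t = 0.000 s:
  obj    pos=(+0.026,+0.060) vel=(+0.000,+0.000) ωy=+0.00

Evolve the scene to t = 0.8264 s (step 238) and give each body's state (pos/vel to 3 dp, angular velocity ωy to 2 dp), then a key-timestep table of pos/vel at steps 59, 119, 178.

State at t = 0.8264 s:
  obj    pos=(+0.443,-0.060) vel=(+1.010,-0.291) ωy=+24.44

Key-timestep trajectory:
   step    t(s)  obj.x    obj.z    obj.vx   obj.vz 
     59  0.2049   +0.052  +0.053  +0.250  -0.072
    119  0.4132   +0.130  +0.030  +0.505  -0.146
    178  0.6181   +0.259  -0.007  +0.755  -0.218


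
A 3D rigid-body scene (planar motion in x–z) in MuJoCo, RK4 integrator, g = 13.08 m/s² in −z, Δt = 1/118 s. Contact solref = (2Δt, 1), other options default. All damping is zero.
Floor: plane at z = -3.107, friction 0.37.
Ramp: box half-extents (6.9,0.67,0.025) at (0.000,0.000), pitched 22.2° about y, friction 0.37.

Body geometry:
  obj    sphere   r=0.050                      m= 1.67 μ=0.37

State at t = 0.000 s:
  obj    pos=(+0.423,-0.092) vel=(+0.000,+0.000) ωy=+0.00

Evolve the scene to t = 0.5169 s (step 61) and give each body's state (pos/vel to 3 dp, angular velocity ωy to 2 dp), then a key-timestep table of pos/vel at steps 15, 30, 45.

State at t = 0.5169 s:
  obj    pos=(+0.860,-0.270) vel=(+1.690,-0.690) ωy=+36.48

Key-timestep trajectory:
   step    t(s)  obj.x    obj.z    obj.vx   obj.vz 
     15  0.1271   +0.450  -0.102  +0.416  -0.170
     30  0.2542   +0.529  -0.135  +0.831  -0.339
     45  0.3814   +0.661  -0.189  +1.246  -0.509


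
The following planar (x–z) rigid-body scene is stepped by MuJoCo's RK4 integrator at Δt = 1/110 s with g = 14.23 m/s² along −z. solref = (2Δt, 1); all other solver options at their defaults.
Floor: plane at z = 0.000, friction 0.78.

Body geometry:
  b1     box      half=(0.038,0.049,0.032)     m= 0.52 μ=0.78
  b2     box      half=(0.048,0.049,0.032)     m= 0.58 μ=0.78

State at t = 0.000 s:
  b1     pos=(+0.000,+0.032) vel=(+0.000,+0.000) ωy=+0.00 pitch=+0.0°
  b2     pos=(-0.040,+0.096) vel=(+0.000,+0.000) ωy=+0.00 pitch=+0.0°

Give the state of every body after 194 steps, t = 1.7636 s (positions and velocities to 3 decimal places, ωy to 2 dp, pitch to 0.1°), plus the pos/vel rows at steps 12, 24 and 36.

State at t = 1.7636 s:
  b1     pos=(+0.000,+0.032) vel=(+0.000,+0.000) ωy=+0.00 pitch=+0.0°
  b2     pos=(-0.081,+0.048) vel=(+0.000,+0.000) ωy=+0.00 pitch=-90.0°

Key-timestep trajectory:
   step    t(s)  b1.x    b1.z    b1.vx   b1.vz   b2.x    b2.z    b2.vx   b2.vz 
     12  0.1091   +0.000  +0.032  +0.000  +0.001   -0.043  +0.095  -0.069  -0.009
     24  0.2182   +0.000  +0.032  +0.001  +0.000   -0.060  +0.087  -0.267  -0.227
     36  0.3273   +0.000  +0.032  +0.000  +0.000   -0.083  +0.045  +0.027  +0.098


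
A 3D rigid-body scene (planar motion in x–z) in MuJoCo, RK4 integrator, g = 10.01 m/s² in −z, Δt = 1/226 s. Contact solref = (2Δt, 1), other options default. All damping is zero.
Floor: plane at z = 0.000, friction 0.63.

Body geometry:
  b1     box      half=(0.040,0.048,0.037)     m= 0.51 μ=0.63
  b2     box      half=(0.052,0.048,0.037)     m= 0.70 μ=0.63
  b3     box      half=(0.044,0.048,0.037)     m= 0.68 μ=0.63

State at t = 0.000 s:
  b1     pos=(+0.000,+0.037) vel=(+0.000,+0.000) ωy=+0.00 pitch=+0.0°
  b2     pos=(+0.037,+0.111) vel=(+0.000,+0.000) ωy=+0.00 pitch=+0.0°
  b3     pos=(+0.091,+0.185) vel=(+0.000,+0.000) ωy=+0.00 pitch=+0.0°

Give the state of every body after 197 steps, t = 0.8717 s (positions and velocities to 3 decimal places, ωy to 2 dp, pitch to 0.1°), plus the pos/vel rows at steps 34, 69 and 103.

State at t = 0.8717 s:
  b1     pos=(+0.000,+0.037) vel=(+0.000,+0.000) ωy=+0.00 pitch=+0.0°
  b2     pos=(+0.086,+0.052) vel=(+0.000,+0.000) ωy=+0.00 pitch=+90.0°
  b3     pos=(+0.288,+0.037) vel=(+0.000,+0.000) ωy=+0.00 pitch=+180.0°

Key-timestep trajectory:
   step    t(s)  b1.x    b1.z    b1.vx   b1.vz   b2.x    b2.z    b2.vx   b2.vz   b3.x    b3.z    b3.vx   b3.vz 
     34  0.1504   +0.000  +0.037  -0.001  +0.000   +0.049  +0.110  +0.179  -0.047   +0.125  +0.162  +0.447  -0.426
     69  0.3053   +0.000  +0.037  +0.000  +0.000   +0.089  +0.048  +0.005  -0.172   +0.210  +0.044  +0.463  +0.177
    103  0.4558   +0.000  +0.037  +0.000  +0.000   +0.086  +0.052  +0.000  +0.000   +0.254  +0.056  +0.293  -0.057


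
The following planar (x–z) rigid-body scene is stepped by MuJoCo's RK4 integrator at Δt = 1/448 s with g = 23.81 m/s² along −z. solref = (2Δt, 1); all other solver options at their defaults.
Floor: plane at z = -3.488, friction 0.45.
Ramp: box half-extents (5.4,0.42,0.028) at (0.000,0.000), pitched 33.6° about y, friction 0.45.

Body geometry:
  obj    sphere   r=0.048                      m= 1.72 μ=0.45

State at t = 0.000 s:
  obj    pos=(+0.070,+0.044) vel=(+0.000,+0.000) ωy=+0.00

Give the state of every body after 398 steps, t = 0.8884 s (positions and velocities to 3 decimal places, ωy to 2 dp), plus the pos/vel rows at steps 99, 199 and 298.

State at t = 0.8884 s:
  obj    pos=(+3.164,-2.011) vel=(+6.964,-4.627) ωy=+174.18

Key-timestep trajectory:
   step    t(s)  obj.x    obj.z    obj.vx   obj.vz 
     99  0.2210   +0.262  -0.083  +1.732  -1.151
    199  0.4442   +0.844  -0.469  +3.482  -2.314
    298  0.6652   +1.805  -1.108  +5.214  -3.464


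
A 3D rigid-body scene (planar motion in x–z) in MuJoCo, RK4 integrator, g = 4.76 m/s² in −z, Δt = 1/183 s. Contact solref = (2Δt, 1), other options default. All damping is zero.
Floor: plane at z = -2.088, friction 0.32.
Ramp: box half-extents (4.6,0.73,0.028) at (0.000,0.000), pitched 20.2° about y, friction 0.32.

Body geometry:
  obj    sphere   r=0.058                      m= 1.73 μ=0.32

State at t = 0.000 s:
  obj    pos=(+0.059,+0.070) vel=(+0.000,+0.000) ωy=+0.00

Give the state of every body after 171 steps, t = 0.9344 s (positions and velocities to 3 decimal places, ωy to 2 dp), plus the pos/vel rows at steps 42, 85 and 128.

State at t = 0.9344 s:
  obj    pos=(+0.540,-0.107) vel=(+1.030,-0.379) ωy=+18.91

Key-timestep trajectory:
   step    t(s)  obj.x    obj.z    obj.vx   obj.vz 
     42  0.2295   +0.088  +0.059  +0.253  -0.093
     85  0.4645   +0.178  +0.026  +0.512  -0.188
    128  0.6995   +0.329  -0.029  +0.771  -0.284


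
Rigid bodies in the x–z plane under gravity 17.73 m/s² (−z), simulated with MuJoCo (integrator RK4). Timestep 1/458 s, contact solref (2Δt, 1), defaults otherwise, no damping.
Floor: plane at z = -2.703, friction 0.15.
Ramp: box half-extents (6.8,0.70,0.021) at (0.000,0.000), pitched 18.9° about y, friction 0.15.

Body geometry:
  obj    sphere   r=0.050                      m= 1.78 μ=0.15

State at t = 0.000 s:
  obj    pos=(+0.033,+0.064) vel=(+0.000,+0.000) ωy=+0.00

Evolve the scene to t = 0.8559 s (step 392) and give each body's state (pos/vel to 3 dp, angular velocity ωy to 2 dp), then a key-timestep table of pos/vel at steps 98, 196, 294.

State at t = 0.8559 s:
  obj    pos=(+1.455,-0.423) vel=(+3.322,-1.137) ωy=+70.21

Key-timestep trajectory:
   step    t(s)  obj.x    obj.z    obj.vx   obj.vz 
     98  0.2140   +0.122  +0.033  +0.831  -0.284
    196  0.4279   +0.388  -0.058  +1.661  -0.569
    294  0.6419   +0.833  -0.210  +2.491  -0.853


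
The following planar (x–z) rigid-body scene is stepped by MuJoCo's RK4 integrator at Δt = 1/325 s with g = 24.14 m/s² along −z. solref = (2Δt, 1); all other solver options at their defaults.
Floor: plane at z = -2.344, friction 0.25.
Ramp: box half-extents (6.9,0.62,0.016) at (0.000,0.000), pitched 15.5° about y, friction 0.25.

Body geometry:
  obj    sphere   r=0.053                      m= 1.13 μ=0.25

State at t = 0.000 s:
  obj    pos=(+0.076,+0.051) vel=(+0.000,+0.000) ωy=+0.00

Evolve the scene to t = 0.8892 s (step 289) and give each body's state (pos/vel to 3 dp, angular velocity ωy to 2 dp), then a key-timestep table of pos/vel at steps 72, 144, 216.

State at t = 0.8892 s:
  obj    pos=(+1.832,-0.436) vel=(+3.949,-1.095) ωy=+77.30

Key-timestep trajectory:
   step    t(s)  obj.x    obj.z    obj.vx   obj.vz 
     72  0.2215   +0.185  +0.020  +0.984  -0.273
    144  0.4431   +0.512  -0.070  +1.967  -0.546
    216  0.6646   +1.057  -0.221  +2.951  -0.818


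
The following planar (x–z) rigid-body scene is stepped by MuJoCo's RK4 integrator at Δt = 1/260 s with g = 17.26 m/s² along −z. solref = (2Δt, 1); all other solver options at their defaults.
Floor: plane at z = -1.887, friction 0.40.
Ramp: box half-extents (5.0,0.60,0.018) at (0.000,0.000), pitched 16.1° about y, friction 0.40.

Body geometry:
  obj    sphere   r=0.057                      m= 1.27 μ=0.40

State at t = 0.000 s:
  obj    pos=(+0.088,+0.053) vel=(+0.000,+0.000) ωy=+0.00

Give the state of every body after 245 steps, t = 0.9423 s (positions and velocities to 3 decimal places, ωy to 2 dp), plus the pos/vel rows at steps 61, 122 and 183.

State at t = 0.9423 s:
  obj    pos=(+1.546,-0.368) vel=(+3.095,-0.893) ωy=+56.51

Key-timestep trajectory:
   step    t(s)  obj.x    obj.z    obj.vx   obj.vz 
     61  0.2346   +0.178  +0.027  +0.771  -0.222
    122  0.4692   +0.450  -0.052  +1.541  -0.445
    183  0.7038   +0.902  -0.182  +2.312  -0.667


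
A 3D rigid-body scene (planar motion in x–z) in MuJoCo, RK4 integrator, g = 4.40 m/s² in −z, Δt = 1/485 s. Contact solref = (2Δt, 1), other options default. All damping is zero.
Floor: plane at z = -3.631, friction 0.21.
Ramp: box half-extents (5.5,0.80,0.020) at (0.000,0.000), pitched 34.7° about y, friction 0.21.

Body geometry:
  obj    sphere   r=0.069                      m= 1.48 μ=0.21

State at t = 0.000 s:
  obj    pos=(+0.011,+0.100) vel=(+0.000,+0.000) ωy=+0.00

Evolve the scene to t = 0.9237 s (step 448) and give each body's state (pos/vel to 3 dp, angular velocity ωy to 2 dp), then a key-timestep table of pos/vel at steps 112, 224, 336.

State at t = 0.9237 s:
  obj    pos=(+0.640,-0.335) vel=(+1.359,-0.941) ωy=+23.95

Key-timestep trajectory:
   step    t(s)  obj.x    obj.z    obj.vx   obj.vz 
    112  0.2309   +0.051  +0.073  +0.340  -0.235
    224  0.4619   +0.169  -0.009  +0.679  -0.470
    336  0.6928   +0.365  -0.145  +1.019  -0.706


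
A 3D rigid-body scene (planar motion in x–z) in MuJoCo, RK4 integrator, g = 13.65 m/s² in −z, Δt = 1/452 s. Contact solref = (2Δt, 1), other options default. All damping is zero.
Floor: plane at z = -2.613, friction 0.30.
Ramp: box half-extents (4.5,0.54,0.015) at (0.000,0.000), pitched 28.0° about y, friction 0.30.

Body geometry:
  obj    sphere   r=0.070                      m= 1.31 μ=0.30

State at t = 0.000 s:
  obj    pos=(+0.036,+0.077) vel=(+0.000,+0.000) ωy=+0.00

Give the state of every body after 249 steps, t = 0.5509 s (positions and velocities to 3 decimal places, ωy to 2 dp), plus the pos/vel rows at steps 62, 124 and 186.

State at t = 0.5509 s:
  obj    pos=(+0.649,-0.249) vel=(+2.227,-1.184) ωy=+36.02

Key-timestep trajectory:
   step    t(s)  obj.x    obj.z    obj.vx   obj.vz 
     62  0.1372   +0.074  +0.057  +0.554  -0.295
    124  0.2743   +0.188  -0.004  +1.109  -0.590
    186  0.4115   +0.378  -0.105  +1.663  -0.884


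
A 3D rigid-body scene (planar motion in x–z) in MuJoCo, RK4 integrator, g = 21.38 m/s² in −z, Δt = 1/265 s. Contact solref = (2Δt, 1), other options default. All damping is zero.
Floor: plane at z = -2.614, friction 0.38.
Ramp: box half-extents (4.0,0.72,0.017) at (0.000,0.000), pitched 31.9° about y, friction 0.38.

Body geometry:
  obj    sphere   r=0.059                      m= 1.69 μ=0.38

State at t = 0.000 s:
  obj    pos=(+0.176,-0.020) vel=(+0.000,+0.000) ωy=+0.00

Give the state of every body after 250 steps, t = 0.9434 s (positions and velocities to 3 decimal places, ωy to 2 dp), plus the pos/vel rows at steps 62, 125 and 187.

State at t = 0.9434 s:
  obj    pos=(+3.225,-1.918) vel=(+6.463,-4.023) ωy=+129.02

Key-timestep trajectory:
   step    t(s)  obj.x    obj.z    obj.vx   obj.vz 
     62  0.2340   +0.364  -0.137  +1.603  -0.998
    125  0.4717   +0.938  -0.495  +3.232  -2.012
    187  0.7057   +1.882  -1.082  +4.835  -3.009


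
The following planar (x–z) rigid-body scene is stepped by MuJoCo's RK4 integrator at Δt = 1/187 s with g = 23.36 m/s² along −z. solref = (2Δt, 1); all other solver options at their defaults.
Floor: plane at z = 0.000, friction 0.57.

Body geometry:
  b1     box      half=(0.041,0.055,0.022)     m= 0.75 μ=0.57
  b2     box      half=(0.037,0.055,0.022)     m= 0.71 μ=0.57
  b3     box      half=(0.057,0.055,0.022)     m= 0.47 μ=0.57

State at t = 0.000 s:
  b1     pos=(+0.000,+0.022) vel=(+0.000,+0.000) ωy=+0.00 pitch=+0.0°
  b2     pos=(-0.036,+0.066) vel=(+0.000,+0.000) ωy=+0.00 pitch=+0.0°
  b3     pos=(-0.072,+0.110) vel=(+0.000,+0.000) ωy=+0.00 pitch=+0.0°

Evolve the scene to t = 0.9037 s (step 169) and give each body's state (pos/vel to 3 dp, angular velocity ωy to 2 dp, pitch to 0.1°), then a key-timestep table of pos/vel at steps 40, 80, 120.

State at t = 0.9037 s:
  b1     pos=(+0.000,+0.022) vel=(+0.000,+0.000) ωy=+0.00 pitch=+0.0°
  b2     pos=(-0.072,+0.037) vel=(+0.000,+0.000) ωy=+0.00 pitch=-90.0°
  b3     pos=(-0.156,+0.057) vel=(+0.000,+0.000) ωy=+0.00 pitch=-90.0°

Key-timestep trajectory:
   step    t(s)  b1.x    b1.z    b1.vx   b1.vz   b2.x    b2.z    b2.vx   b2.vz   b3.x    b3.z    b3.vx   b3.vz 
     40  0.2139   +0.000  +0.022  +0.000  +0.000   -0.073  +0.037  +0.080  +0.002   -0.133  +0.061  -0.200  +0.009
     80  0.4278   +0.000  +0.022  +0.000  +0.000   -0.072  +0.037  +0.000  +0.000   -0.164  +0.060  +0.144  -0.032
    120  0.6417   +0.000  +0.022  +0.000  +0.000   -0.072  +0.037  +0.000  +0.000   -0.157  +0.058  +0.140  -0.047


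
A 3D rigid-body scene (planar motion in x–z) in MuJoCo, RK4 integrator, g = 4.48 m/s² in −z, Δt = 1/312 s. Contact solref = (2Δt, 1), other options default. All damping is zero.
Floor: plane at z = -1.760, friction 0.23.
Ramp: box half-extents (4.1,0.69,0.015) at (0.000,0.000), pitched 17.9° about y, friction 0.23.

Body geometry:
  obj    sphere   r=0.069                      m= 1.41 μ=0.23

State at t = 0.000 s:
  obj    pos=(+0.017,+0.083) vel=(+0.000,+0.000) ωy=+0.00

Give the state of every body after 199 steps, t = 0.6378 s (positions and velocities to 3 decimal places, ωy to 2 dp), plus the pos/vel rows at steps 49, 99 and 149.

State at t = 0.6378 s:
  obj    pos=(+0.207,+0.021) vel=(+0.597,-0.193) ωy=+9.09

Key-timestep trajectory:
   step    t(s)  obj.x    obj.z    obj.vx   obj.vz 
     49  0.1571   +0.029  +0.079  +0.147  -0.047
     99  0.3173   +0.064  +0.068  +0.297  -0.096
    149  0.4776   +0.124  +0.048  +0.447  -0.144


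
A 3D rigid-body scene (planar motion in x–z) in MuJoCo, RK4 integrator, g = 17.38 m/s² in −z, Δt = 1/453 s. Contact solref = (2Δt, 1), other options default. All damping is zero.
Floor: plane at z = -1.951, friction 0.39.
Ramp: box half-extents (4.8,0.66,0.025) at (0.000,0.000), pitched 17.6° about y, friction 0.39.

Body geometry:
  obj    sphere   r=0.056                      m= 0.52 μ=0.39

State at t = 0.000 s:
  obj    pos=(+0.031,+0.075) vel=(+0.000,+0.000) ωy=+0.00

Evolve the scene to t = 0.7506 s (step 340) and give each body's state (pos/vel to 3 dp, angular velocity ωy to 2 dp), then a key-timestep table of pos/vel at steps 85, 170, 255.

State at t = 0.7506 s:
  obj    pos=(+1.039,-0.245) vel=(+2.686,-0.852) ωy=+50.31

Key-timestep trajectory:
   step    t(s)  obj.x    obj.z    obj.vx   obj.vz 
     85  0.1876   +0.094  +0.055  +0.671  -0.213
    170  0.3753   +0.283  -0.005  +1.343  -0.426
    255  0.5629   +0.598  -0.105  +2.014  -0.639


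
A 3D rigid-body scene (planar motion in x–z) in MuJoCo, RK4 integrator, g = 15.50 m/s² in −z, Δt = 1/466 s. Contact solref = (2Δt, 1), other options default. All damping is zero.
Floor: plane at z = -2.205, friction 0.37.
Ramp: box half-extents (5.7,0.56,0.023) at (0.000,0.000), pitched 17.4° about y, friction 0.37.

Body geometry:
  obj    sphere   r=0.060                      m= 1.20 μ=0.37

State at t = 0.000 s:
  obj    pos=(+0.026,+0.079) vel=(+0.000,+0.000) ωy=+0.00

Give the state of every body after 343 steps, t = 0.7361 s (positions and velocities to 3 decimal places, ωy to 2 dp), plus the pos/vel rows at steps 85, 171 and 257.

State at t = 0.7361 s:
  obj    pos=(+0.882,-0.189) vel=(+2.325,-0.729) ωy=+40.61

Key-timestep trajectory:
   step    t(s)  obj.x    obj.z    obj.vx   obj.vz 
     85  0.1824   +0.079  +0.062  +0.576  -0.181
    171  0.3670   +0.239  +0.012  +1.159  -0.363
    257  0.5515   +0.506  -0.072  +1.742  -0.546


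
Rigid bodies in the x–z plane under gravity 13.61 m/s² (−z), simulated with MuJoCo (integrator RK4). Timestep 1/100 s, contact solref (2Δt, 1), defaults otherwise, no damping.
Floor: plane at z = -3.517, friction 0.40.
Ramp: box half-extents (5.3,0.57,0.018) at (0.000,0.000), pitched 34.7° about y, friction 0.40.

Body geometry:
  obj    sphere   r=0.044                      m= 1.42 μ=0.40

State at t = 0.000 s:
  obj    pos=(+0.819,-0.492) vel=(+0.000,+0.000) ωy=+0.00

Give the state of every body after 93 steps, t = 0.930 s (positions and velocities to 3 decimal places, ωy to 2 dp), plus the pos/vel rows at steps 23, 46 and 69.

State at t = 0.930 s:
  obj    pos=(+2.787,-1.854) vel=(+4.231,-2.929) ωy=+116.95

Key-timestep trajectory:
   step    t(s)  obj.x    obj.z    obj.vx   obj.vz 
     23  0.2300   +0.940  -0.575  +1.047  -0.725
     46  0.4600   +1.301  -0.825  +2.093  -1.449
     69  0.6900   +1.902  -1.242  +3.139  -2.174


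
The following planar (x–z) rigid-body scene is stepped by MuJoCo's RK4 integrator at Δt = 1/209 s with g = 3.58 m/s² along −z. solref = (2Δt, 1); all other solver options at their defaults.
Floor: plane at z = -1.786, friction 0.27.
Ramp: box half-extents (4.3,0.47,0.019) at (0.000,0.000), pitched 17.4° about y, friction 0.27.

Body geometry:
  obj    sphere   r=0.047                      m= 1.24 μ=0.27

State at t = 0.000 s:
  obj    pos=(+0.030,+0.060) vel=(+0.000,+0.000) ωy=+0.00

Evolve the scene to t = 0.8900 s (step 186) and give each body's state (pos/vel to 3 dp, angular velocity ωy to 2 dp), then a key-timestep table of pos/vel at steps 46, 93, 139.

State at t = 0.8900 s:
  obj    pos=(+0.319,-0.031) vel=(+0.649,-0.204) ωy=+14.48

Key-timestep trajectory:
   step    t(s)  obj.x    obj.z    obj.vx   obj.vz 
     46  0.2201   +0.048  +0.054  +0.161  -0.050
     93  0.4450   +0.102  +0.037  +0.325  -0.102
    139  0.6651   +0.191  +0.009  +0.485  -0.152


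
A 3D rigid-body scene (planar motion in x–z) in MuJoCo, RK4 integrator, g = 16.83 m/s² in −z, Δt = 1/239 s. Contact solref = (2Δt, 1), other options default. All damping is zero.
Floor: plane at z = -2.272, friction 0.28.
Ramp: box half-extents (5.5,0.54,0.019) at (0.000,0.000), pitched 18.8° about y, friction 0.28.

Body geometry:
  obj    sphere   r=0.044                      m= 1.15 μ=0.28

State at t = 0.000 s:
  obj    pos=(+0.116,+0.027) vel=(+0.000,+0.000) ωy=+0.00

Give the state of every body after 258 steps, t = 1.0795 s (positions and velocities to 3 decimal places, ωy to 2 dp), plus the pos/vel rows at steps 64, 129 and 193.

State at t = 1.0795 s:
  obj    pos=(+2.253,-0.700) vel=(+3.959,-1.348) ωy=+95.04

Key-timestep trajectory:
   step    t(s)  obj.x    obj.z    obj.vx   obj.vz 
     64  0.2678   +0.248  -0.018  +0.982  -0.334
    129  0.5397   +0.650  -0.155  +1.980  -0.674
    193  0.8075   +1.312  -0.380  +2.962  -1.008


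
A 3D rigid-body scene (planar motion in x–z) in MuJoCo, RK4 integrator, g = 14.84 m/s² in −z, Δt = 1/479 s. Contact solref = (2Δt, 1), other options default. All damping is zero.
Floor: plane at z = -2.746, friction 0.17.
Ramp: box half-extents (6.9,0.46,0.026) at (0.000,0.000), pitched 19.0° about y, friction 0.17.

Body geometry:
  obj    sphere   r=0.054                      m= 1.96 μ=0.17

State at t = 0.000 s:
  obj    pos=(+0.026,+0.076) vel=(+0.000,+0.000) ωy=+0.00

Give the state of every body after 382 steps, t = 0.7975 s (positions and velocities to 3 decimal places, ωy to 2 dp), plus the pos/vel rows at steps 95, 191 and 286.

State at t = 0.7975 s:
  obj    pos=(+1.064,-0.282) vel=(+2.602,-0.896) ωy=+50.96

Key-timestep trajectory:
   step    t(s)  obj.x    obj.z    obj.vx   obj.vz 
     95  0.1983   +0.090  +0.054  +0.647  -0.223
    191  0.3987   +0.285  -0.014  +1.301  -0.448
    286  0.5971   +0.608  -0.125  +1.948  -0.671


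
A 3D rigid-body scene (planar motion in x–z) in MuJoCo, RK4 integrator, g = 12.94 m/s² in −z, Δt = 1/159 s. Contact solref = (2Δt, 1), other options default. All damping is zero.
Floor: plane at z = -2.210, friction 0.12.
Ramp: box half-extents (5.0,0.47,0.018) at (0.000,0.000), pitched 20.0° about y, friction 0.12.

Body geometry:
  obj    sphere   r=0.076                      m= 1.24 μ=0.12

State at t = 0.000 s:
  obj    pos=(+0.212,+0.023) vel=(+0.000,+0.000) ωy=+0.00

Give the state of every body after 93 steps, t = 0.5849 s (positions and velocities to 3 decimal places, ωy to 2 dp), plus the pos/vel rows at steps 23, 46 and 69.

State at t = 0.5849 s:
  obj    pos=(+0.720,-0.162) vel=(+1.738,-0.633) ωy=+24.31

Key-timestep trajectory:
   step    t(s)  obj.x    obj.z    obj.vx   obj.vz 
     23  0.1447   +0.243  +0.012  +0.430  -0.157
     46  0.2893   +0.336  -0.022  +0.860  -0.313
     69  0.4340   +0.492  -0.079  +1.289  -0.469


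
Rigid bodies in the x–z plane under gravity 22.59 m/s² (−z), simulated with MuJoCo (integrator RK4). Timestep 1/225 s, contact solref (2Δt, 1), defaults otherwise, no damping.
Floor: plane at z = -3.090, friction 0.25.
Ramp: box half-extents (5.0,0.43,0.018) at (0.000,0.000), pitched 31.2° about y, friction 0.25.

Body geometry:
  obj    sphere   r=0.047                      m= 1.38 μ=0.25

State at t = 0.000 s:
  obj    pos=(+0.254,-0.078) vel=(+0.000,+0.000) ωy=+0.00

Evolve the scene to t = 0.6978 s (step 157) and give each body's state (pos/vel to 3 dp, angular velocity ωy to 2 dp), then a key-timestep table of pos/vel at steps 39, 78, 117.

State at t = 0.6978 s:
  obj    pos=(+1.995,-1.132) vel=(+4.989,-3.022) ωy=+124.06

Key-timestep trajectory:
   step    t(s)  obj.x    obj.z    obj.vx   obj.vz 
     39  0.1733   +0.362  -0.143  +1.240  -0.751
     78  0.3467   +0.684  -0.338  +2.479  -1.501
    117  0.5200   +1.221  -0.663  +3.718  -2.252


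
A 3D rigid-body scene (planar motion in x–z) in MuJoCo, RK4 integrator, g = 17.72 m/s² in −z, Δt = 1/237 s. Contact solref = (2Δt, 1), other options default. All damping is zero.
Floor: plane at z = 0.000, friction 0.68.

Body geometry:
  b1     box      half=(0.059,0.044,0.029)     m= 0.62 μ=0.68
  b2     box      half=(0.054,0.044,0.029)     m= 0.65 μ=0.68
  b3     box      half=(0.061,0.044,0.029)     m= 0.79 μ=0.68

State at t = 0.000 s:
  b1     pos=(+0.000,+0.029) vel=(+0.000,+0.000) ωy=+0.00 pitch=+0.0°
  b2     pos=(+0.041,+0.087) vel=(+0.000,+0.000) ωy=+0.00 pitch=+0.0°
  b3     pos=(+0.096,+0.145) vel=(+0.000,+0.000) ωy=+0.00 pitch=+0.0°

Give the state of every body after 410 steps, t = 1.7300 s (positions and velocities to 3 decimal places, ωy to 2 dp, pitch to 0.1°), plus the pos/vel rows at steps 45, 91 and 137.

State at t = 1.7300 s:
  b1     pos=(+0.000,+0.029) vel=(+0.000,+0.000) ωy=+0.00 pitch=+0.0°
  b2     pos=(+0.098,+0.054) vel=(+0.000,+0.000) ωy=+0.00 pitch=+90.0°
  b3     pos=(+0.288,+0.029) vel=(+0.000,+0.000) ωy=+0.00 pitch=+180.0°

Key-timestep trajectory:
   step    t(s)  b1.x    b1.z    b1.vx   b1.vz   b2.x    b2.z    b2.vx   b2.vz   b3.x    b3.z    b3.vx   b3.vz 
     45  0.1899   +0.000  +0.029  +0.000  +0.000   +0.069  +0.090  +0.382  -0.150   +0.152  +0.085  +0.508  -1.152
     91  0.3840   +0.000  +0.029  +0.000  +0.000   +0.115  +0.060  -0.042  -0.008   +0.218  +0.067  +0.121  +0.013
    137  0.5781   +0.000  +0.029  +0.000  +0.000   +0.096  +0.055  +0.216  -0.129   +0.239  +0.066  +0.219  -0.043


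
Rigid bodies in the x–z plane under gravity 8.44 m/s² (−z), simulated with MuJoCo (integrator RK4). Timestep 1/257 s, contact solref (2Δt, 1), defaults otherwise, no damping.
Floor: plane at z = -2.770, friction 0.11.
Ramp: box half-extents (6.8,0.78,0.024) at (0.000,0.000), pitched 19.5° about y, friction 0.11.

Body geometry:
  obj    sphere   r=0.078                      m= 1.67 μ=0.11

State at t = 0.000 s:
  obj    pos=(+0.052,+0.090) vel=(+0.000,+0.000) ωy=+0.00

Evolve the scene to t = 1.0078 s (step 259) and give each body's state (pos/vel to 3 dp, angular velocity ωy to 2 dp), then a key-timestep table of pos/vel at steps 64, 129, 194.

State at t = 1.0078 s:
  obj    pos=(+1.015,-0.251) vel=(+1.912,-0.677) ωy=+25.99

Key-timestep trajectory:
   step    t(s)  obj.x    obj.z    obj.vx   obj.vz 
     64  0.2490   +0.111  +0.069  +0.473  -0.167
    129  0.5019   +0.291  +0.005  +0.952  -0.337
    194  0.7549   +0.593  -0.102  +1.432  -0.507


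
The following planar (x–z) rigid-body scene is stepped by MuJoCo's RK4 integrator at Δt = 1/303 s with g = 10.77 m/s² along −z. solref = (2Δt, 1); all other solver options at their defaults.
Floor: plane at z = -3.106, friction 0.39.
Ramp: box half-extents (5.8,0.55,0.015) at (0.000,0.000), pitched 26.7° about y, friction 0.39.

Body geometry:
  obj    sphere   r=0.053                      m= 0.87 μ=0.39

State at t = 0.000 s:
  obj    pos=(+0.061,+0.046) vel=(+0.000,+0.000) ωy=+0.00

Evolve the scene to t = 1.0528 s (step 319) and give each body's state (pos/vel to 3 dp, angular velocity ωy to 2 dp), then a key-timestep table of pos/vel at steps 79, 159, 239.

State at t = 1.0528 s:
  obj    pos=(+1.772,-0.815) vel=(+3.251,-1.635) ωy=+68.65

Key-timestep trajectory:
   step    t(s)  obj.x    obj.z    obj.vx   obj.vz 
     79  0.2607   +0.166  -0.007  +0.805  -0.405
    159  0.5248   +0.486  -0.168  +1.620  -0.815
    239  0.7888   +1.022  -0.438  +2.436  -1.225


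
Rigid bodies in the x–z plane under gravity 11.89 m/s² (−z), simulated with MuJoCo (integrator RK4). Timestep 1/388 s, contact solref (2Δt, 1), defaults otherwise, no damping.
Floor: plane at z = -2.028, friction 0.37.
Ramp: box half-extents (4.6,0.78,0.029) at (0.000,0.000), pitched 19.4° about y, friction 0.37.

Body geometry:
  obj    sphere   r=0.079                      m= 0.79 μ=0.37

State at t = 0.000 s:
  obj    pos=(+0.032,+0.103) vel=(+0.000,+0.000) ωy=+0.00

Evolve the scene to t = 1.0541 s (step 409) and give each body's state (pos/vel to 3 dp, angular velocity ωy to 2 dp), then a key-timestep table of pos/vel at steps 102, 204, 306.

State at t = 1.0541 s:
  obj    pos=(+1.510,-0.417) vel=(+2.805,-0.988) ωy=+37.64

Key-timestep trajectory:
   step    t(s)  obj.x    obj.z    obj.vx   obj.vz 
    102  0.2629   +0.124  +0.071  +0.700  -0.246
    204  0.5258   +0.400  -0.026  +1.399  -0.493
    306  0.7887   +0.860  -0.188  +2.099  -0.739


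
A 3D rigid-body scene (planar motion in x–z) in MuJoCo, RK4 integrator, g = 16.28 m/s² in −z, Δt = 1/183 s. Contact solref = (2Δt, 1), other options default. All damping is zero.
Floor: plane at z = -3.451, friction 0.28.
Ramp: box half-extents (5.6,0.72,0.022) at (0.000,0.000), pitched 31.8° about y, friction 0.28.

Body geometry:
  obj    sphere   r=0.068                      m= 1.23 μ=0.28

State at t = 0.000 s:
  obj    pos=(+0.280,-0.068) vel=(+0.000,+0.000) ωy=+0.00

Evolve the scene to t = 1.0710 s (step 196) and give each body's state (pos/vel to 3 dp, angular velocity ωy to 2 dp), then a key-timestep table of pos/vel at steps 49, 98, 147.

State at t = 1.0710 s:
  obj    pos=(+3.268,-1.920) vel=(+5.578,-3.459) ωy=+96.49

Key-timestep trajectory:
   step    t(s)  obj.x    obj.z    obj.vx   obj.vz 
     49  0.2678   +0.467  -0.184  +1.395  -0.865
     98  0.5355   +1.027  -0.531  +2.789  -1.729
    147  0.8033   +1.961  -1.110  +4.184  -2.594
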